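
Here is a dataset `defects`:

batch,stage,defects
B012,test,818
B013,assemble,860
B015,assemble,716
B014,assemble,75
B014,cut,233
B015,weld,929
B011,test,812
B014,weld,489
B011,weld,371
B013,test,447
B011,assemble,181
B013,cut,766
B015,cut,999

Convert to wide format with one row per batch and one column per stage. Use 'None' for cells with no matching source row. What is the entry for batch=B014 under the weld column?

The long row with batch=B014, stage=weld has defects=489.

489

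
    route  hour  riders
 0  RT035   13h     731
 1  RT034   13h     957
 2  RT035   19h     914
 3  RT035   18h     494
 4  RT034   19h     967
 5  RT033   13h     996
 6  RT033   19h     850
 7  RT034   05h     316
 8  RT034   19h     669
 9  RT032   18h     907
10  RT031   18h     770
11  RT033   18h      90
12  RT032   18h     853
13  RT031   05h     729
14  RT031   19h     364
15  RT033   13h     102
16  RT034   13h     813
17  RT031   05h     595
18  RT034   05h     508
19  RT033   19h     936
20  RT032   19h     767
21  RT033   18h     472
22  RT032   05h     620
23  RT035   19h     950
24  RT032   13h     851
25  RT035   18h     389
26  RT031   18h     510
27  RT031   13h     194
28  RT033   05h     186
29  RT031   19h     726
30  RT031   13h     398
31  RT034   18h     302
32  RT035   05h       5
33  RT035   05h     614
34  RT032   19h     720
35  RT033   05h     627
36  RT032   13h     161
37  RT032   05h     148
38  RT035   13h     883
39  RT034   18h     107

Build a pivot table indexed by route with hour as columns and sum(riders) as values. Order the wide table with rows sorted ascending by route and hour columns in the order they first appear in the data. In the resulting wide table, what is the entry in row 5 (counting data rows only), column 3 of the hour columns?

883

With rows sorted ascending by route, row 5 is route=RT035. hour columns in first-appearance order: 13h, 19h, 18h, 05h; column 3 is 18h.
Long rows with route=RT035, hour=18h: 494 + 389 = 883.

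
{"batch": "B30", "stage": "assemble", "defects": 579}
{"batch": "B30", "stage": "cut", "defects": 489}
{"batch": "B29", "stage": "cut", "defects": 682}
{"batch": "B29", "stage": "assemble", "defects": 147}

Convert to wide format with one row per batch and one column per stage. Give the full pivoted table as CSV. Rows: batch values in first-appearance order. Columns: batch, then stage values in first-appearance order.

Columns: batch plus the 2 distinct stage values (assemble, cut).
For example, row B30 column assemble takes defects=579 from the long row (B30, assemble).

batch,assemble,cut
B30,579,489
B29,147,682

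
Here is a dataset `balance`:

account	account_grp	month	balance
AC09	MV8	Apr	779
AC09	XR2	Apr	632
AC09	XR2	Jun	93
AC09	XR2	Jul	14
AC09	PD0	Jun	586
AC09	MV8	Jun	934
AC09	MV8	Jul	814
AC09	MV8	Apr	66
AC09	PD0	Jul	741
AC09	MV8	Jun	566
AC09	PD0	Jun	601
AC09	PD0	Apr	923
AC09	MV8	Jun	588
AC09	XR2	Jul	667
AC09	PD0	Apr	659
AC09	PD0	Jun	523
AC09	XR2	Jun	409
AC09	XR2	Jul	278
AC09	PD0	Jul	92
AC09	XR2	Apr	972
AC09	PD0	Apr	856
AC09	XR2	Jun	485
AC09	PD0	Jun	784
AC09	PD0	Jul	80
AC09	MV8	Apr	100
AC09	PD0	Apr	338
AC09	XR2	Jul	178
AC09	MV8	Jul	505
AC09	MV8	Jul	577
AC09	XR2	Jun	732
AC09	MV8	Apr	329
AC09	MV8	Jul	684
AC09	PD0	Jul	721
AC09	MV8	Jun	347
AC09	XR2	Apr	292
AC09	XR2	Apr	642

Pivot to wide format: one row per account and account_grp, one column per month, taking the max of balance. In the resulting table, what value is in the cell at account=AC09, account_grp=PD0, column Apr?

Rows with account=AC09, account_grp=PD0 and month=Apr: balance values are 923, 659, 856, 338.
max(923, 659, 856, 338) = 923.

923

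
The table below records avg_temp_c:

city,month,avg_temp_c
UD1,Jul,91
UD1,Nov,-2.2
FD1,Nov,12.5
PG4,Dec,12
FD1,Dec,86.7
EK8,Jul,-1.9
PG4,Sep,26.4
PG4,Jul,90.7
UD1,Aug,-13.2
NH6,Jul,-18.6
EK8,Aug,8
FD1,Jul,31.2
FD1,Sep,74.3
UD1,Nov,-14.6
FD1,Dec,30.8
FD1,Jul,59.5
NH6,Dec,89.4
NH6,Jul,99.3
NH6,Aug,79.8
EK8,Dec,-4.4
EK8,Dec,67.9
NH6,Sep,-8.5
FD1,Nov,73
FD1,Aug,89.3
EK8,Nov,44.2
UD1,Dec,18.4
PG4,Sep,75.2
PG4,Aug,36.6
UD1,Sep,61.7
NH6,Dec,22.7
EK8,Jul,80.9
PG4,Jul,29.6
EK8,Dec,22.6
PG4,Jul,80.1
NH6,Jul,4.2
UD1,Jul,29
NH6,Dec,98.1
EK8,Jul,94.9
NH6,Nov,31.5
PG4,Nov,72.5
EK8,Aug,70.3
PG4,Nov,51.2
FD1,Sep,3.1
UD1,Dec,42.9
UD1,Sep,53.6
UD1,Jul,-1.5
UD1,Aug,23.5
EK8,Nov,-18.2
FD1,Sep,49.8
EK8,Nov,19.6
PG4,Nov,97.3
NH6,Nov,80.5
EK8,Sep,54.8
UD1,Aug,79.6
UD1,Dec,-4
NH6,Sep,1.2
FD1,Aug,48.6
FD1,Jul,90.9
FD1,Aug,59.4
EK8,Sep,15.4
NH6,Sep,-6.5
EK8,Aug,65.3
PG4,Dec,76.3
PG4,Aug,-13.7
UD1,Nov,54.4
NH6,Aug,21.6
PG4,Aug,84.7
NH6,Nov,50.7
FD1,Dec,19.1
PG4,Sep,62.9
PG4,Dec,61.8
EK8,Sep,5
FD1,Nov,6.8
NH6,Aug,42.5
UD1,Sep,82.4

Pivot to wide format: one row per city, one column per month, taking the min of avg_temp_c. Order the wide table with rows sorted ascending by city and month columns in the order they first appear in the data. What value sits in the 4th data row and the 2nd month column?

With rows sorted ascending by city, row 4 is city=PG4. month columns in first-appearance order: Jul, Nov, Dec, Sep, Aug; column 2 is Nov.
Long rows with city=PG4, month=Nov: min(72.5, 51.2, 97.3) = 51.2.

51.2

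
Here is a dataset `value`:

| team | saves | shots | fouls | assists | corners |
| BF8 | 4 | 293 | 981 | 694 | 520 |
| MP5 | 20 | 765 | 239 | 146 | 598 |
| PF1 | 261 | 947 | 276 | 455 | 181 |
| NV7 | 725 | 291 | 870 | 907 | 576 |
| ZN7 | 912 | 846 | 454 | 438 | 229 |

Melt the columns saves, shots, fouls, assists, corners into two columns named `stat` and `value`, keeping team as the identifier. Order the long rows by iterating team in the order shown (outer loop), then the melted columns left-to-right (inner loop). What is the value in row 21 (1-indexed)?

25 rows total (5 × 5). Row 21: index ⌊(21-1)/5⌋ = 4 into team → ZN7; (21-1) mod 5 = 0 into the melted columns → saves.
So row 21 is (ZN7, saves, 912); value = 912.

912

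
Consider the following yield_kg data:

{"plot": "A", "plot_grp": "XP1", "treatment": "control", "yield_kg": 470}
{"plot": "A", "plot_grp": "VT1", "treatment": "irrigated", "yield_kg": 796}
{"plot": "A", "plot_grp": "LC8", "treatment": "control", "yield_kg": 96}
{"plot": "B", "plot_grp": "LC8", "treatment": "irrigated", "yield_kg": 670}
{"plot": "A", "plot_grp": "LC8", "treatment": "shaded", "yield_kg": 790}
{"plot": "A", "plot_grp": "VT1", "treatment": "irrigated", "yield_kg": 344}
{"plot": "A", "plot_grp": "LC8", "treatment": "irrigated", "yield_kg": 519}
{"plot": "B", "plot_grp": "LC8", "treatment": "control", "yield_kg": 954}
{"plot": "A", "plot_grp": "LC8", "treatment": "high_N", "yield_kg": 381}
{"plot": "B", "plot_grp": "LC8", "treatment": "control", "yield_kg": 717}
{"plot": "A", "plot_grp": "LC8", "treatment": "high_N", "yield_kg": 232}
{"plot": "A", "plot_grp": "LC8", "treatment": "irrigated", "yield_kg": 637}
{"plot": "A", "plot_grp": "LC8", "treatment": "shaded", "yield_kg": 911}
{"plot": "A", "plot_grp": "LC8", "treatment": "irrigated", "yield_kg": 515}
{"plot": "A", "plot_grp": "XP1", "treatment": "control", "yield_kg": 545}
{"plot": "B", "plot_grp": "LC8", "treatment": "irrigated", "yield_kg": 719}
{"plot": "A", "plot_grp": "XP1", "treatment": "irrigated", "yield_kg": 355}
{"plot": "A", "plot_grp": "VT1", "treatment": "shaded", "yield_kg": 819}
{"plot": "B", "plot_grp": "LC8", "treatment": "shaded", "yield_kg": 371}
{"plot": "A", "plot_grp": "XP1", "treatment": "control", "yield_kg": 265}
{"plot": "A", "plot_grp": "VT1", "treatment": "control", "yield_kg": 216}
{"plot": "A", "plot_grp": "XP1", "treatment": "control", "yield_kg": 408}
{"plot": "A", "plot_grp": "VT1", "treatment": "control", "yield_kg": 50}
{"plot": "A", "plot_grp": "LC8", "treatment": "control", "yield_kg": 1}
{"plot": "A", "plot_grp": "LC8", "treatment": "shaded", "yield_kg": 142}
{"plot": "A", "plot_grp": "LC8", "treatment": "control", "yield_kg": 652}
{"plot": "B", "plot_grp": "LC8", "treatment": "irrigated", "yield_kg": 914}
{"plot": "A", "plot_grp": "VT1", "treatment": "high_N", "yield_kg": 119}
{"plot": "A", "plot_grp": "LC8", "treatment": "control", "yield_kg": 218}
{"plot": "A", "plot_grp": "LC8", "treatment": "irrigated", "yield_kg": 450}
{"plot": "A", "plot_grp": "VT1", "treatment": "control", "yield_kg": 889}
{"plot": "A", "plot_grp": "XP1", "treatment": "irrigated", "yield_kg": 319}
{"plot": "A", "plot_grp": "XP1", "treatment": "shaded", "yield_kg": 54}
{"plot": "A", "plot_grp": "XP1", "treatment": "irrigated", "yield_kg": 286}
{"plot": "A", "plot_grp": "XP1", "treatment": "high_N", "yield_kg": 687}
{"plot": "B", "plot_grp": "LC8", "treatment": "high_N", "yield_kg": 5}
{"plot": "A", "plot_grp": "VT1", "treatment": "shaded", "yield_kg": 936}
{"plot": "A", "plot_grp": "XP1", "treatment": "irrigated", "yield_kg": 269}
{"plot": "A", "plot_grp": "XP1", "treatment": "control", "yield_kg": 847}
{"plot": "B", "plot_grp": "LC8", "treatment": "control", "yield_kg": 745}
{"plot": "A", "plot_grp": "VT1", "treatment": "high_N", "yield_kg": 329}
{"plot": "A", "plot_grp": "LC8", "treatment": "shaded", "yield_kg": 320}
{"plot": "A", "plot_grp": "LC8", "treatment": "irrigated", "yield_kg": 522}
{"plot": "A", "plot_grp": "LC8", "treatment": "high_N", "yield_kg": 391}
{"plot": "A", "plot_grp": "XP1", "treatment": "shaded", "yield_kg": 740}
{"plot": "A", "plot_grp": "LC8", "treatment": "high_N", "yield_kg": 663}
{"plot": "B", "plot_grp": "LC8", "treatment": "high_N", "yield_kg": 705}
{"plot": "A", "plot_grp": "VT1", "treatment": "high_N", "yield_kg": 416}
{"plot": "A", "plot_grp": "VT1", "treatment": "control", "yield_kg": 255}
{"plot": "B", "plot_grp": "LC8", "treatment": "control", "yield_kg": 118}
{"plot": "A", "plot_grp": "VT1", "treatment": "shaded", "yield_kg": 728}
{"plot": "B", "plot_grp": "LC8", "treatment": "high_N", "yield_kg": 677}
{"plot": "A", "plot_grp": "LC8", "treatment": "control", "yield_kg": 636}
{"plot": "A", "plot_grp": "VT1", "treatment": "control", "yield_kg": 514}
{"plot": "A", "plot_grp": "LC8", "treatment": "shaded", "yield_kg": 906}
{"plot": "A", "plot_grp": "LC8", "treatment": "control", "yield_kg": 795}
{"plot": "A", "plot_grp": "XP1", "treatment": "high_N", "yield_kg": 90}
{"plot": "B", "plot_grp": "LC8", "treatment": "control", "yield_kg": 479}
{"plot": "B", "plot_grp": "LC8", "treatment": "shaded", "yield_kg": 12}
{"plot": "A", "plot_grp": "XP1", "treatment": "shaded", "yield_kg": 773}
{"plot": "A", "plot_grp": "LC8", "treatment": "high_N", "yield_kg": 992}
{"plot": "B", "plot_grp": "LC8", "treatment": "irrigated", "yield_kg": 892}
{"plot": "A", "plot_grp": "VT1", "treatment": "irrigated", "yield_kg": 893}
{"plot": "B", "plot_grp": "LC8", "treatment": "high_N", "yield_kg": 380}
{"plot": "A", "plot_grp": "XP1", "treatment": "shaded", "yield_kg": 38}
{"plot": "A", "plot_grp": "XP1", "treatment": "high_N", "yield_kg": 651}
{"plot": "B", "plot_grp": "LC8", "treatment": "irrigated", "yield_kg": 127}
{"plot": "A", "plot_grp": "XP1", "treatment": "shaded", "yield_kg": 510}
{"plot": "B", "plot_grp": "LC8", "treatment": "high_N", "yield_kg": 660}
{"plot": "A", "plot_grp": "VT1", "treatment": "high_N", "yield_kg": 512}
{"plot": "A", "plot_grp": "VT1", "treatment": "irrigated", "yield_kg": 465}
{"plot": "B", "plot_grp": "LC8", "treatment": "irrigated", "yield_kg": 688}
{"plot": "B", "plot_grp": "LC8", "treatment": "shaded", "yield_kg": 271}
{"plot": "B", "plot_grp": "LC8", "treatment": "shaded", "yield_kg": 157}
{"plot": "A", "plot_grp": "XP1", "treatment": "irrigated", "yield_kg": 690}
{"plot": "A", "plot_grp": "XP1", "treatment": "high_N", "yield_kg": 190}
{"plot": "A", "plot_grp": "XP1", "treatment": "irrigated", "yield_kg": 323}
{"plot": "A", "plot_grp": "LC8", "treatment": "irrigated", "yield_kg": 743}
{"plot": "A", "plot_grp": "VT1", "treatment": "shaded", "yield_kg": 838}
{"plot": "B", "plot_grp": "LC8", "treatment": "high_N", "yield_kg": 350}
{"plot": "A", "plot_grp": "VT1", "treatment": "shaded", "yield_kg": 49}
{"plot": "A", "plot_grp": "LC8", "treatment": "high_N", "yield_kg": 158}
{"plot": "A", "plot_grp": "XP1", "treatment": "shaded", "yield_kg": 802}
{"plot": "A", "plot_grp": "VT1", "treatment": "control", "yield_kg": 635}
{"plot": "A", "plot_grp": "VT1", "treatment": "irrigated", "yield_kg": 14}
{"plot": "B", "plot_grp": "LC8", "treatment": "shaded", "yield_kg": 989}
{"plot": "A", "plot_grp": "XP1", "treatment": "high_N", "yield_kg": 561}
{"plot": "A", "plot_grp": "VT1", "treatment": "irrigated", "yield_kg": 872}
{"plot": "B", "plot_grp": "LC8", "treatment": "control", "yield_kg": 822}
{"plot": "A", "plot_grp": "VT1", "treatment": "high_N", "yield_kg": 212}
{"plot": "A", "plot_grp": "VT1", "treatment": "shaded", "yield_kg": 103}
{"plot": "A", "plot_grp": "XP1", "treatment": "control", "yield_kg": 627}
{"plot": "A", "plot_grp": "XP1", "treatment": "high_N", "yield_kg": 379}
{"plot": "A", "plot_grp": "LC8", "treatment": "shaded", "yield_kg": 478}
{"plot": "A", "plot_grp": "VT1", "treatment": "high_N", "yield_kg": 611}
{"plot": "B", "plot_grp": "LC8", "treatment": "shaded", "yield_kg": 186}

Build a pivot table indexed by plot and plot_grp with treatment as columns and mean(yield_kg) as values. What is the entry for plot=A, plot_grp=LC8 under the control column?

399.67

Rows with plot=A, plot_grp=LC8 and treatment=control: yield_kg values are 96, 1, 652, 218, 636, 795.
(96 + 1 + 652 + 218 + 636 + 795) / 6 = 399.67.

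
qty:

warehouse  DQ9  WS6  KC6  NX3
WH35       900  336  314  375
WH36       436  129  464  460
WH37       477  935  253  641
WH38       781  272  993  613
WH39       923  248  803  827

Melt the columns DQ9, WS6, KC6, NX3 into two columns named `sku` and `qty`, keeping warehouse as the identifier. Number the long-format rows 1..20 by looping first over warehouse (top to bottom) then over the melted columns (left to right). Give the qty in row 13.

20 rows total (5 × 4). Row 13: index ⌊(13-1)/4⌋ = 3 into warehouse → WH38; (13-1) mod 4 = 0 into the melted columns → DQ9.
So row 13 is (WH38, DQ9, 781); qty = 781.

781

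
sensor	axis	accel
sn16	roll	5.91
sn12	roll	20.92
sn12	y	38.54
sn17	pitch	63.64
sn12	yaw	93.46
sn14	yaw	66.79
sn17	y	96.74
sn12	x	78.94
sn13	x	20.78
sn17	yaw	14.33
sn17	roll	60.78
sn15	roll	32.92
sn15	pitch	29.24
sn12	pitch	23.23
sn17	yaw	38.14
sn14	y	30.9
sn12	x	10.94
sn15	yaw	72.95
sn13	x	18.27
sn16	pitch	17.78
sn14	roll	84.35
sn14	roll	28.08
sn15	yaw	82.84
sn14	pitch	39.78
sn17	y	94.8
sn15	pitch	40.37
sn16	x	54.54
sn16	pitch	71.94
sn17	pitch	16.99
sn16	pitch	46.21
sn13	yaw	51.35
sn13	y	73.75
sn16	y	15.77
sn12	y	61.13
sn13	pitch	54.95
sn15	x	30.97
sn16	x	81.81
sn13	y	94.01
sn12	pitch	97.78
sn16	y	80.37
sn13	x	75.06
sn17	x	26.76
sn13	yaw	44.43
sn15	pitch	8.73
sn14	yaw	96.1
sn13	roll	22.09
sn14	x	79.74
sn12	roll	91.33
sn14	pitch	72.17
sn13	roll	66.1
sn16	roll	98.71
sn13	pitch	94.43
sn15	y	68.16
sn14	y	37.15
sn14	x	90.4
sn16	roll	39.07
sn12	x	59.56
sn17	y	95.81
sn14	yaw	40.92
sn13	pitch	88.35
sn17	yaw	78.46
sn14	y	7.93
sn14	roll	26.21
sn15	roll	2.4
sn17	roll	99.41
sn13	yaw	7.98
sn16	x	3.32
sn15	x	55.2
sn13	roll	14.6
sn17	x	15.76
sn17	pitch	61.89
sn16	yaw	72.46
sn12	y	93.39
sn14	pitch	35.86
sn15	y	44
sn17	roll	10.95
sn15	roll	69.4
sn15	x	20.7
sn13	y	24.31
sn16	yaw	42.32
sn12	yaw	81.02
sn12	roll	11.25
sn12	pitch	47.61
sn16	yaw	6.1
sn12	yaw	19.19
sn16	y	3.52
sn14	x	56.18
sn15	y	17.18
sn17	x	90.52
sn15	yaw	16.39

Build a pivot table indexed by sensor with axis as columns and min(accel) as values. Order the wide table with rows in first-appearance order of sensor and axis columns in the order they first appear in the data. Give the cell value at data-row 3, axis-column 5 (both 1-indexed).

15.76

With rows in first-appearance order of sensor, row 3 is sensor=sn17. axis columns in first-appearance order: roll, y, pitch, yaw, x; column 5 is x.
Long rows with sensor=sn17, axis=x: min(26.76, 15.76, 90.52) = 15.76.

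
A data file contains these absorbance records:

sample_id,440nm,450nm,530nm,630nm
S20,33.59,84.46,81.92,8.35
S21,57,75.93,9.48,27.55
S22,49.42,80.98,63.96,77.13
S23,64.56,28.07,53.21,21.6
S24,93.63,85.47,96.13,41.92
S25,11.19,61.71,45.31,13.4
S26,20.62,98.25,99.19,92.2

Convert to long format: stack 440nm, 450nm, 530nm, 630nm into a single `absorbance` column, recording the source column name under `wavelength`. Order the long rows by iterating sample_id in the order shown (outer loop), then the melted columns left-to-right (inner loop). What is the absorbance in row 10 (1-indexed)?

28 rows total (7 × 4). Row 10: index ⌊(10-1)/4⌋ = 2 into sample_id → S22; (10-1) mod 4 = 1 into the melted columns → 450nm.
So row 10 is (S22, 450nm, 80.98); absorbance = 80.98.

80.98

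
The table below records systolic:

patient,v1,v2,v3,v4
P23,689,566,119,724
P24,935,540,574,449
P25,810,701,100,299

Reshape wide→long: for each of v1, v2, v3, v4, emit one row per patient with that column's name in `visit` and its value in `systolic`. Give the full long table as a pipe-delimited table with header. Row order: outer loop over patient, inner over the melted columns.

Each (patient, column) pair becomes one row: 3 × 4 = 12 rows.
For example, (P23, v1) → systolic=689.

| patient | visit | systolic |
| P23 | v1 | 689 |
| P23 | v2 | 566 |
| P23 | v3 | 119 |
| P23 | v4 | 724 |
| P24 | v1 | 935 |
| P24 | v2 | 540 |
| P24 | v3 | 574 |
| P24 | v4 | 449 |
| P25 | v1 | 810 |
| P25 | v2 | 701 |
| P25 | v3 | 100 |
| P25 | v4 | 299 |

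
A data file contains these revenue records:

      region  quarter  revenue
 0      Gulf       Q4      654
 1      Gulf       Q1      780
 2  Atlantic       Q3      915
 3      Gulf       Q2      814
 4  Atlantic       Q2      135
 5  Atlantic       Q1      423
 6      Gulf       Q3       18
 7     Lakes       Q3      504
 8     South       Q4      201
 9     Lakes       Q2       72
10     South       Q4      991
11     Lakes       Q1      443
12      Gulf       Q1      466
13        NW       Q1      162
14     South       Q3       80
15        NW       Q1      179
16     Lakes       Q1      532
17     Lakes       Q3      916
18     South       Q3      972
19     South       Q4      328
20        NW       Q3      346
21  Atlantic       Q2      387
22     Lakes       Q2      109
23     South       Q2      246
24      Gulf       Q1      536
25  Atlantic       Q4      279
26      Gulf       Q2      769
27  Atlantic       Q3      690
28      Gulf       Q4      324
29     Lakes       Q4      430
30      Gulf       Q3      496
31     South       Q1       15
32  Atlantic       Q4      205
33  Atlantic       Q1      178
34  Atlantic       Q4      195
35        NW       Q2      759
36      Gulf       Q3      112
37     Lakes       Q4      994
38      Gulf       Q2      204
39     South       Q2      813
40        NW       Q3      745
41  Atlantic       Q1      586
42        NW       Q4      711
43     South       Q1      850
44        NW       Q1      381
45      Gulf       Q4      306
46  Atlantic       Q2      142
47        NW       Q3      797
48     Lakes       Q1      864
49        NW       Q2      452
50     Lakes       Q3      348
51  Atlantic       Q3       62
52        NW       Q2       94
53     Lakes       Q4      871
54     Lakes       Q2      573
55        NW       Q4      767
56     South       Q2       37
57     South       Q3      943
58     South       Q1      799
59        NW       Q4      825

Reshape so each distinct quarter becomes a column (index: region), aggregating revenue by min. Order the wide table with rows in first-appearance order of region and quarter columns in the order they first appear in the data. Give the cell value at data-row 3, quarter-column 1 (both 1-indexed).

430

With rows in first-appearance order of region, row 3 is region=Lakes. quarter columns in first-appearance order: Q4, Q1, Q3, Q2; column 1 is Q4.
Long rows with region=Lakes, quarter=Q4: min(430, 994, 871) = 430.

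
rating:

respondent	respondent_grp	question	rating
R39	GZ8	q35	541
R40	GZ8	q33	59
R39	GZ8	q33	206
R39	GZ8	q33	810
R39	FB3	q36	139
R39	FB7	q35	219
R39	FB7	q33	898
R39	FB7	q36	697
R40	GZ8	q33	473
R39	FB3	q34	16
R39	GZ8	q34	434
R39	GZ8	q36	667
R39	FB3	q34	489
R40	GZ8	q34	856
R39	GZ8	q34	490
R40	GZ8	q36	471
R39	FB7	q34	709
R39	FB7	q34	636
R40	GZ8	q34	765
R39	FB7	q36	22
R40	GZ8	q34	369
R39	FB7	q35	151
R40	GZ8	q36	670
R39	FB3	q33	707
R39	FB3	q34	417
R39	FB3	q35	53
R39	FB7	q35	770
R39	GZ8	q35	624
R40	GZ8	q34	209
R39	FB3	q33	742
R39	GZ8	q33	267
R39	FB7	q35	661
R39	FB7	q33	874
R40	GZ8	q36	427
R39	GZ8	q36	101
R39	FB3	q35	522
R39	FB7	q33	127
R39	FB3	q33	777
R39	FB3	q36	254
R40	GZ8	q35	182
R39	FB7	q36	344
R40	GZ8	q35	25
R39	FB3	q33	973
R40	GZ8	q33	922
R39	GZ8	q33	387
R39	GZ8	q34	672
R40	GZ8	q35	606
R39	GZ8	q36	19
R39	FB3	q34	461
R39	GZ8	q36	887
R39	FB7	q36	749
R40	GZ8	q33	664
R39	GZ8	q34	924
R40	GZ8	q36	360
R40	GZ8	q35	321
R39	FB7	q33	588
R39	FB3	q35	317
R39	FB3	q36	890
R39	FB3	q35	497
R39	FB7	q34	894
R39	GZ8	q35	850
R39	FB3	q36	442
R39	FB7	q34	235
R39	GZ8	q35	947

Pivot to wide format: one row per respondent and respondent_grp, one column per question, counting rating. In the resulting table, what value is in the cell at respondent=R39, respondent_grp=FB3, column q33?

4

Rows with respondent=R39, respondent_grp=FB3 and question=q33: rating values are 707, 742, 777, 973.
4 rows match — count = 4.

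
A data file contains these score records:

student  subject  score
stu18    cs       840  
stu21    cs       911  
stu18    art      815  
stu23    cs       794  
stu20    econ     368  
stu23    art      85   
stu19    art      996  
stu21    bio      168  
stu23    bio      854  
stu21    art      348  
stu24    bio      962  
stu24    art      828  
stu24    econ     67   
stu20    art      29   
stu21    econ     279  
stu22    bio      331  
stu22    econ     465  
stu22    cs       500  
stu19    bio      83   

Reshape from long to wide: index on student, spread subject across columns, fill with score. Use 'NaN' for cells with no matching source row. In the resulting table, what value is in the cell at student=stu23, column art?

The long row with student=stu23, subject=art has score=85.

85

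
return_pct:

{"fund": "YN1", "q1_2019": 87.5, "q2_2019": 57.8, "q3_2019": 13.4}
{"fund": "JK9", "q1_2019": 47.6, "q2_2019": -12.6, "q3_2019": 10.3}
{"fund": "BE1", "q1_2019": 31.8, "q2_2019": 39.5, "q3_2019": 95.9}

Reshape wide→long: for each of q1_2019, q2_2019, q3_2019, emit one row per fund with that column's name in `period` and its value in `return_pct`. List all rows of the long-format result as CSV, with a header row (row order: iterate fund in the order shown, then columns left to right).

fund,period,return_pct
YN1,q1_2019,87.5
YN1,q2_2019,57.8
YN1,q3_2019,13.4
JK9,q1_2019,47.6
JK9,q2_2019,-12.6
JK9,q3_2019,10.3
BE1,q1_2019,31.8
BE1,q2_2019,39.5
BE1,q3_2019,95.9

Each (fund, column) pair becomes one row: 3 × 3 = 9 rows.
For example, (YN1, q1_2019) → return_pct=87.5.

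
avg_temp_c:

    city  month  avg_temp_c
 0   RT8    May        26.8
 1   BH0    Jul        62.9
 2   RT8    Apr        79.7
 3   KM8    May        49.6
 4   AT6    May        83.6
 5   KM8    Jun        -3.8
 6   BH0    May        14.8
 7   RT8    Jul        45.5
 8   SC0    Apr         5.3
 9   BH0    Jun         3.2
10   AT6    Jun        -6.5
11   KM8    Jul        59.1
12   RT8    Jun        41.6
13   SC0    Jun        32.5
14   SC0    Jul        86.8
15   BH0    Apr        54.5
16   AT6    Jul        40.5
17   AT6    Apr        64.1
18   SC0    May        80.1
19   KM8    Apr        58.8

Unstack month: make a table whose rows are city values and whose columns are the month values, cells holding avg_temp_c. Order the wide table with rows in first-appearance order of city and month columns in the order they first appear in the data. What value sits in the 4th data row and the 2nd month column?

With rows in first-appearance order of city, row 4 is city=AT6. month columns in first-appearance order: May, Jul, Apr, Jun; column 2 is Jul.
Long rows with city=AT6, month=Jul: avg_temp_c = 40.5.

40.5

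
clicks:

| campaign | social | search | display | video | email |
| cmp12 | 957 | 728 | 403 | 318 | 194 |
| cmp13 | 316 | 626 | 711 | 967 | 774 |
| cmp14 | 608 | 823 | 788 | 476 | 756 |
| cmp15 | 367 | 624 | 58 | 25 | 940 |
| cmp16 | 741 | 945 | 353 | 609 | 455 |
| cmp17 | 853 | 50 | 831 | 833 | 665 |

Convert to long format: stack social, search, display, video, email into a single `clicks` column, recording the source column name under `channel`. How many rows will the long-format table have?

30

6 campaign values × 5 melted columns = 30 rows.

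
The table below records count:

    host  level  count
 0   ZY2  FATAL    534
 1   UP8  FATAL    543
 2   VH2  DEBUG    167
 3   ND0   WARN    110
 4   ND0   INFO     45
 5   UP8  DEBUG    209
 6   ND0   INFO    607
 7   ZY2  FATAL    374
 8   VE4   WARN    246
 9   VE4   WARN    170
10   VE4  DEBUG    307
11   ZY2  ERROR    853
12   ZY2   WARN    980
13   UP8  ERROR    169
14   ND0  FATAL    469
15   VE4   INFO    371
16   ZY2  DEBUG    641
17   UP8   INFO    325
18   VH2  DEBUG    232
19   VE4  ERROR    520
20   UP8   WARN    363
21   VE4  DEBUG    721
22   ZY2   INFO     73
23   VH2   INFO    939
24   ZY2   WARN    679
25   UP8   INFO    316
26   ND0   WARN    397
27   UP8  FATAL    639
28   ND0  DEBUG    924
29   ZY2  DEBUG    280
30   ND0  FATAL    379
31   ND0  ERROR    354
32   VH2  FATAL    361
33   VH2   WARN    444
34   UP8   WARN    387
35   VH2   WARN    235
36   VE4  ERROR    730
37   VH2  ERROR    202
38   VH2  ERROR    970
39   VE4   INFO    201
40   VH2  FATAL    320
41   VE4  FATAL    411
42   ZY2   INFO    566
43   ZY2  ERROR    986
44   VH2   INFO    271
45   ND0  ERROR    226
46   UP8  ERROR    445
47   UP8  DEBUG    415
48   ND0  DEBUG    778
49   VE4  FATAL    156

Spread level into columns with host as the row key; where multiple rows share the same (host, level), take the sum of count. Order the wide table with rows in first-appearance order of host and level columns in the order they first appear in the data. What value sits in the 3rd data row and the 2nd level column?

With rows in first-appearance order of host, row 3 is host=VH2. level columns in first-appearance order: FATAL, DEBUG, WARN, INFO, ERROR; column 2 is DEBUG.
Long rows with host=VH2, level=DEBUG: 167 + 232 = 399.

399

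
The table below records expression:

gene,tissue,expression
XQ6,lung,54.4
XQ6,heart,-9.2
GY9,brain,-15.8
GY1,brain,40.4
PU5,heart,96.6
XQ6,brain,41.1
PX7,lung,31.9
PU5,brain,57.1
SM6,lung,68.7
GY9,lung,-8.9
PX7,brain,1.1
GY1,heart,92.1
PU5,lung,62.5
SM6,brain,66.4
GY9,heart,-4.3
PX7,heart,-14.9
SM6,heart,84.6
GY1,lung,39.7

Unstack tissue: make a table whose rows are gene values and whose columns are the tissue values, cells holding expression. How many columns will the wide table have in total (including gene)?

4

1 column for gene plus 3 distinct tissue values → 4 columns.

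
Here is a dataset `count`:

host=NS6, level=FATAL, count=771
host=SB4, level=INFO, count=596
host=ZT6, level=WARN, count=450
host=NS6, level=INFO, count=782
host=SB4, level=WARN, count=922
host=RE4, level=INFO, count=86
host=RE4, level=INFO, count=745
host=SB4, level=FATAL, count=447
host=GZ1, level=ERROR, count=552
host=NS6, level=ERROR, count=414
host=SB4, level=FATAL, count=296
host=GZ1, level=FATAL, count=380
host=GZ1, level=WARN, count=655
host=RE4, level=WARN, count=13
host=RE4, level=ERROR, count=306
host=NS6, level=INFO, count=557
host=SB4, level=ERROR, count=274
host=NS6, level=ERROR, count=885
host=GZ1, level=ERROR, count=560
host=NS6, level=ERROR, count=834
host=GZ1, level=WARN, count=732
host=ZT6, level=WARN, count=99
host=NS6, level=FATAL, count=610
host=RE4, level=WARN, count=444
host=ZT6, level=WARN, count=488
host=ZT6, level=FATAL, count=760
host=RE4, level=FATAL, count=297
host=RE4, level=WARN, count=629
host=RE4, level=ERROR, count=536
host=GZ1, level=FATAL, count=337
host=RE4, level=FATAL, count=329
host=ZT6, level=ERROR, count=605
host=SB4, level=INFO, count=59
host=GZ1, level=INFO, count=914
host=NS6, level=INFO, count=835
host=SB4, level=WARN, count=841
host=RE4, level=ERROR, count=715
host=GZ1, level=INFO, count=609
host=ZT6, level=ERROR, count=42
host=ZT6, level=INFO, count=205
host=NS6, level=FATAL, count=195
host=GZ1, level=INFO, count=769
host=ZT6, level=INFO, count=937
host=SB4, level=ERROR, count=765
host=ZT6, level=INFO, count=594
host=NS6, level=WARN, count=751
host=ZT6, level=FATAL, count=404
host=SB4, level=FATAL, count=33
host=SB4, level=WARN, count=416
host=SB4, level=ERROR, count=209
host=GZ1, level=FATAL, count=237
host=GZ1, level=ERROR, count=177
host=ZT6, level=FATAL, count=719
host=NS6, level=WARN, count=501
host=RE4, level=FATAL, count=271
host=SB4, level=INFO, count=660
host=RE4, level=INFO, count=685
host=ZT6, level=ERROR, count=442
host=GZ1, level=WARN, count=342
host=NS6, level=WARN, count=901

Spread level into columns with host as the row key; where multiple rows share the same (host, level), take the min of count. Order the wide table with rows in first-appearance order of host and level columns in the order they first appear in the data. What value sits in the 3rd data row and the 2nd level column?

205

With rows in first-appearance order of host, row 3 is host=ZT6. level columns in first-appearance order: FATAL, INFO, WARN, ERROR; column 2 is INFO.
Long rows with host=ZT6, level=INFO: min(205, 937, 594) = 205.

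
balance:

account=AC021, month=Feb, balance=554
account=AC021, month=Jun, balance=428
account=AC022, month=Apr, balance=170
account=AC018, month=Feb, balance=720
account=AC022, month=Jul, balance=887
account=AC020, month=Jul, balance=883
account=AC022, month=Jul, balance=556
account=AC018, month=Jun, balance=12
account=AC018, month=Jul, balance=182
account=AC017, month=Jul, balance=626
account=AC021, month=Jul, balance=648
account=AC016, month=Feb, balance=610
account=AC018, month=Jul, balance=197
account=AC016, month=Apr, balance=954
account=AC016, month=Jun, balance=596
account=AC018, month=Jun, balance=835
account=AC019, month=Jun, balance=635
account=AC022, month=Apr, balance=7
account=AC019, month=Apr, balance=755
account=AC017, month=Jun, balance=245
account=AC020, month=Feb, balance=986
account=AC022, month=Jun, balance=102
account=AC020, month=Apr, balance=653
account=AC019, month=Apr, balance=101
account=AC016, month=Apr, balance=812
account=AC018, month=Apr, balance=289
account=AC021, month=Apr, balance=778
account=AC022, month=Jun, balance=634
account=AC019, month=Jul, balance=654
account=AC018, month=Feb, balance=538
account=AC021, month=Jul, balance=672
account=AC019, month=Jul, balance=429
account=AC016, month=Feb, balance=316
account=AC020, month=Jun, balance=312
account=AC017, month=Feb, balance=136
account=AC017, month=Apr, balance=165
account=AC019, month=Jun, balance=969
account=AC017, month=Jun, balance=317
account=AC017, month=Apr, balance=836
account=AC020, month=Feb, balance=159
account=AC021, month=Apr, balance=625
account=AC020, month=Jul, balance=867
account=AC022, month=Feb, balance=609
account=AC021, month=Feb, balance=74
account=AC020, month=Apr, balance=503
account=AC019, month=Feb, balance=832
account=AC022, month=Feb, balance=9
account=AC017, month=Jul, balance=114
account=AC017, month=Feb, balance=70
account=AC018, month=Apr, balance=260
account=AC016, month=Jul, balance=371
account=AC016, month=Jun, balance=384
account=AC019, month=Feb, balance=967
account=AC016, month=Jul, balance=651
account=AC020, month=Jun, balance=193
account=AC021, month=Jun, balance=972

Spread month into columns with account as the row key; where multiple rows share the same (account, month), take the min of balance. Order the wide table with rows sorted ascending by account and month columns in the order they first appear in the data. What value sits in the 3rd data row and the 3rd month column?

With rows sorted ascending by account, row 3 is account=AC018. month columns in first-appearance order: Feb, Jun, Apr, Jul; column 3 is Apr.
Long rows with account=AC018, month=Apr: min(289, 260) = 260.

260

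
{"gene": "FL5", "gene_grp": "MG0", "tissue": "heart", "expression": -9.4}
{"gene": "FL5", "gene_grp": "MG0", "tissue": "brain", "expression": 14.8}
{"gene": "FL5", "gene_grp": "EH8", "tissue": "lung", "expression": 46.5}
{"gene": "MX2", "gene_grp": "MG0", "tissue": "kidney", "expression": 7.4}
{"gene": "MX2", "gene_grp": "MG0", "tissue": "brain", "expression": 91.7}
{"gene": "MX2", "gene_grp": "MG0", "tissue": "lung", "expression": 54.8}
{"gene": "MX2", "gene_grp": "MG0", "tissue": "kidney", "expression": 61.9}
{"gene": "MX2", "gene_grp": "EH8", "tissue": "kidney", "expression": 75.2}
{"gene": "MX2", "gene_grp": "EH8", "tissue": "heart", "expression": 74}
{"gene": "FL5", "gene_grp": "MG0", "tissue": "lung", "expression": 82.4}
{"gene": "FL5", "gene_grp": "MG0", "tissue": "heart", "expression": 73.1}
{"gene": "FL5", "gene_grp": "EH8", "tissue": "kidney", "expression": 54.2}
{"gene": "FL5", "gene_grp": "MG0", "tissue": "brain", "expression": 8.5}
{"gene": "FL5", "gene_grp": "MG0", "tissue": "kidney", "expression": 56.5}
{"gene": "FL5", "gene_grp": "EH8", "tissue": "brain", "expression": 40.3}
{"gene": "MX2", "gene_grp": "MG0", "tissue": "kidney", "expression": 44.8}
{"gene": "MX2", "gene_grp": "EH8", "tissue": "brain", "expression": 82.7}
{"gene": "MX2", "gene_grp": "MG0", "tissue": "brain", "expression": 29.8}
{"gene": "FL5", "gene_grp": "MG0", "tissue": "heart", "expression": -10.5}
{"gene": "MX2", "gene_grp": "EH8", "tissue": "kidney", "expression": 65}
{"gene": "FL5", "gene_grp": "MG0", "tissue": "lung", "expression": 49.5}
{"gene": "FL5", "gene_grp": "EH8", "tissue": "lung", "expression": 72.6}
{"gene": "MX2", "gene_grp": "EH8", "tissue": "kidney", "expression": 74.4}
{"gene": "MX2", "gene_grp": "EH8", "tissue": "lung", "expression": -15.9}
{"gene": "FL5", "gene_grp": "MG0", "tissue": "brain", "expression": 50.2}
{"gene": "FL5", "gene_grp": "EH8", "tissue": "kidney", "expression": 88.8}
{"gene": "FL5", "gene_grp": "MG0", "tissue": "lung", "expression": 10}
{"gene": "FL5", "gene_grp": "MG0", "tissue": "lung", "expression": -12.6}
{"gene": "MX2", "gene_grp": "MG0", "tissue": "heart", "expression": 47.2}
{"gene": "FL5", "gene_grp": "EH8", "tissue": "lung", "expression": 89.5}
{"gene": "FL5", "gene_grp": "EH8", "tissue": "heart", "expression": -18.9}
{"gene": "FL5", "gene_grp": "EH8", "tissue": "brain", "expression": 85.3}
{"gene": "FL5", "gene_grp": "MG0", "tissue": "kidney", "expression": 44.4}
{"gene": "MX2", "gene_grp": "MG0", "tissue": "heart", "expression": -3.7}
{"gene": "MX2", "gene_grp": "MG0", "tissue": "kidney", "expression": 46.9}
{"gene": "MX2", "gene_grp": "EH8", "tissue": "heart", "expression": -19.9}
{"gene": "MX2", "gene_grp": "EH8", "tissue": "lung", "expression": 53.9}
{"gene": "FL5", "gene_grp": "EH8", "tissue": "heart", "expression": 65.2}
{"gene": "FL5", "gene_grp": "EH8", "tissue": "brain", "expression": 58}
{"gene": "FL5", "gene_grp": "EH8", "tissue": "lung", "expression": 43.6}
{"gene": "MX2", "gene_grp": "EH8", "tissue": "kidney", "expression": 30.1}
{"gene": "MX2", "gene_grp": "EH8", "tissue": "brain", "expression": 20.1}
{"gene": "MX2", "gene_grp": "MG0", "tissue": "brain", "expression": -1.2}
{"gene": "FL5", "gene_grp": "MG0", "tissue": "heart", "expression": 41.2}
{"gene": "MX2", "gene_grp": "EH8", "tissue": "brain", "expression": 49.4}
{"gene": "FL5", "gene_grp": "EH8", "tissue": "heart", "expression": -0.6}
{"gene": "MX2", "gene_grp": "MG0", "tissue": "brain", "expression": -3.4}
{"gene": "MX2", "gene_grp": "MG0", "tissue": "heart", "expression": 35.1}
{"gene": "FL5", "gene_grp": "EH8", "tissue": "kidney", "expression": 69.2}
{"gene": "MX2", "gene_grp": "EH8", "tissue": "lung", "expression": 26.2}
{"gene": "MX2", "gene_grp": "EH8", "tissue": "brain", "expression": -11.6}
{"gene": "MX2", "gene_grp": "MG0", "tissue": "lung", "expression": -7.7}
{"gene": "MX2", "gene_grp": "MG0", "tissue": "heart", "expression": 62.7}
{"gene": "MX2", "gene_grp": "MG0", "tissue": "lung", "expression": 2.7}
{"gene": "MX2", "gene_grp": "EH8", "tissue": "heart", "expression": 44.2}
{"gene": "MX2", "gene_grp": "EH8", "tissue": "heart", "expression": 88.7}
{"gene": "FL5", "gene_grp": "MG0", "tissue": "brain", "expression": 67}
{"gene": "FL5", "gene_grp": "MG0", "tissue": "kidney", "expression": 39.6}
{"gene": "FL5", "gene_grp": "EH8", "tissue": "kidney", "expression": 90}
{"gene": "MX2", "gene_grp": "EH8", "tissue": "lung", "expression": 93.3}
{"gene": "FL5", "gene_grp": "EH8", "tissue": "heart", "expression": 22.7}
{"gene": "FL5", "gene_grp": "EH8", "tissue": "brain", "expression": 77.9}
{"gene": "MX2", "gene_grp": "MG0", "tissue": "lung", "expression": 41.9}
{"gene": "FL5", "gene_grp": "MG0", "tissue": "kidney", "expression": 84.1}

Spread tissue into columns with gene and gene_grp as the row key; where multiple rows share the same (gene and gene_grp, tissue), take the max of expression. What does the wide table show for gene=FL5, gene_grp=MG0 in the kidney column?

84.1

Rows with gene=FL5, gene_grp=MG0 and tissue=kidney: expression values are 56.5, 44.4, 39.6, 84.1.
max(56.5, 44.4, 39.6, 84.1) = 84.1.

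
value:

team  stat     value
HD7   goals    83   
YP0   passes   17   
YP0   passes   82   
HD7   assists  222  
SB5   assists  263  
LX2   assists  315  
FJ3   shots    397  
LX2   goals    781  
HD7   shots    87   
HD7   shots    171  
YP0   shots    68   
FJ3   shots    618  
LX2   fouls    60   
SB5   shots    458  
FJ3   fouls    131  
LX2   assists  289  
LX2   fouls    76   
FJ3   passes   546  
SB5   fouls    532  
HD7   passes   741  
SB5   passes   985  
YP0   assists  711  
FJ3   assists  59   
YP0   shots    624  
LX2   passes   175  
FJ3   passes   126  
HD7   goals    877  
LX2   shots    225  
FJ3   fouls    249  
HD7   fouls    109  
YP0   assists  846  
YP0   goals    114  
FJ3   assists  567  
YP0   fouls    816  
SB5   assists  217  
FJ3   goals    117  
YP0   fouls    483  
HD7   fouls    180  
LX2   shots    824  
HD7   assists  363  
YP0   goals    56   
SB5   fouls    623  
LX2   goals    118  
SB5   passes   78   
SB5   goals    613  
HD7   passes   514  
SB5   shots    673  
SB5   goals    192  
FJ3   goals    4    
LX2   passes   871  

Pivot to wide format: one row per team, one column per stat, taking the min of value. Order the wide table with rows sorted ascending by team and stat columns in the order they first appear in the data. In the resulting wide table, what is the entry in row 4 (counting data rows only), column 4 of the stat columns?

458

With rows sorted ascending by team, row 4 is team=SB5. stat columns in first-appearance order: goals, passes, assists, shots, fouls; column 4 is shots.
Long rows with team=SB5, stat=shots: min(458, 673) = 458.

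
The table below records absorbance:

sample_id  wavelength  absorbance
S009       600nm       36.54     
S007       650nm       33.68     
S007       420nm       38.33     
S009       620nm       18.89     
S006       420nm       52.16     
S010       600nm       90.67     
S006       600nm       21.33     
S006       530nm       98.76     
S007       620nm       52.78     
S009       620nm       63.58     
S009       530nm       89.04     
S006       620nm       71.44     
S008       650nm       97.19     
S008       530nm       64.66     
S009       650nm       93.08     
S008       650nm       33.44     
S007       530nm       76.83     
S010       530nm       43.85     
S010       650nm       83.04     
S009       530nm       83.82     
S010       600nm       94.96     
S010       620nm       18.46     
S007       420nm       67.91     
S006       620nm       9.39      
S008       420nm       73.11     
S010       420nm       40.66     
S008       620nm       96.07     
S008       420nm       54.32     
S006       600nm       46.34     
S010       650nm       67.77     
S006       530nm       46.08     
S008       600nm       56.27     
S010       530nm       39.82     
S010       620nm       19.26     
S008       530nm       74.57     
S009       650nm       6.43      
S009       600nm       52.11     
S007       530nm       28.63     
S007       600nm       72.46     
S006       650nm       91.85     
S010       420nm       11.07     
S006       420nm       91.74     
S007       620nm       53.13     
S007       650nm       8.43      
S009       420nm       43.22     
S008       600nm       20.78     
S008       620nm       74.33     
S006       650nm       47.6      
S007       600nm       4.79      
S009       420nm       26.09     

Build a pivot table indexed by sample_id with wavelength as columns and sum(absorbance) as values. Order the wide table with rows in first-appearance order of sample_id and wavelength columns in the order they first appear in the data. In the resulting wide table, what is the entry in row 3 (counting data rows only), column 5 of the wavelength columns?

144.84

With rows in first-appearance order of sample_id, row 3 is sample_id=S006. wavelength columns in first-appearance order: 600nm, 650nm, 420nm, 620nm, 530nm; column 5 is 530nm.
Long rows with sample_id=S006, wavelength=530nm: 98.76 + 46.08 = 144.84.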